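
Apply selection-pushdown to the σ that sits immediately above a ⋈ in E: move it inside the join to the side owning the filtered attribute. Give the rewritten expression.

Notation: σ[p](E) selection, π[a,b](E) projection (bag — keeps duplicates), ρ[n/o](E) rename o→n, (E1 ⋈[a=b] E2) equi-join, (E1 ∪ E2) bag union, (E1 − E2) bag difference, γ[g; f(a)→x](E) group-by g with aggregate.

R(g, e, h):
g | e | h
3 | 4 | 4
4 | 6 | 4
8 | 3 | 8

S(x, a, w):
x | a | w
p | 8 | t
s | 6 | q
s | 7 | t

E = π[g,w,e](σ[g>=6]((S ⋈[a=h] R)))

σ filters on g, owned by the right side.
E' = π[g,w,e]((S ⋈[a=h] σ[g>=6](R)))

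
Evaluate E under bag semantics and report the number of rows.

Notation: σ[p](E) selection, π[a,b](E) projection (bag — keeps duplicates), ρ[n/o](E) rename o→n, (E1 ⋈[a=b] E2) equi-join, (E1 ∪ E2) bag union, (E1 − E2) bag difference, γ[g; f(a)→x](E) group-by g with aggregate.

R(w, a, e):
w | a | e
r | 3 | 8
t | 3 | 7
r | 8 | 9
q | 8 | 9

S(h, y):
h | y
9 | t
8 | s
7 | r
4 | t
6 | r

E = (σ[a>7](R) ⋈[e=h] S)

Row counts bottom-up:
  R → 4
  σ[a>7](R) → 2
  S → 5
  (σ[a>7](R) ⋈[e=h] S) → 2

|E| = 2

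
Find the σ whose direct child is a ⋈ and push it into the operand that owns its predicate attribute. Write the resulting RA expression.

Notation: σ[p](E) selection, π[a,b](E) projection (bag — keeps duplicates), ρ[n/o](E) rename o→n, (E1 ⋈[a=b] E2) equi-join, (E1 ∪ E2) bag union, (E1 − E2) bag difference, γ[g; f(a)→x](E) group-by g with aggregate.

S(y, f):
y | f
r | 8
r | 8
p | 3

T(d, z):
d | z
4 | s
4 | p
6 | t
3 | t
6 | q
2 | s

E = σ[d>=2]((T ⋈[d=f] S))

σ filters on d, owned by the left side.
E' = (σ[d>=2](T) ⋈[d=f] S)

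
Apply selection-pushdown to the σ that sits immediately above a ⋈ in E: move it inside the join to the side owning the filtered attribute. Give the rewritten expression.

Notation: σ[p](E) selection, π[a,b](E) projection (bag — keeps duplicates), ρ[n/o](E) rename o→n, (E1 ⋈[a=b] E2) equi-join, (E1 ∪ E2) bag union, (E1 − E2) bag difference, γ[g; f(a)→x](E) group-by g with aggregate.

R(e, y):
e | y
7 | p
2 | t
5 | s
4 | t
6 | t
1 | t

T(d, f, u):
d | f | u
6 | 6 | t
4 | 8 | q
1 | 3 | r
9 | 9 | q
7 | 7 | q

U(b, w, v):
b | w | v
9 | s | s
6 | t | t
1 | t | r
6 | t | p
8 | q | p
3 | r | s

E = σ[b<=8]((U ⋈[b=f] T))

σ filters on b, owned by the left side.
E' = (σ[b<=8](U) ⋈[b=f] T)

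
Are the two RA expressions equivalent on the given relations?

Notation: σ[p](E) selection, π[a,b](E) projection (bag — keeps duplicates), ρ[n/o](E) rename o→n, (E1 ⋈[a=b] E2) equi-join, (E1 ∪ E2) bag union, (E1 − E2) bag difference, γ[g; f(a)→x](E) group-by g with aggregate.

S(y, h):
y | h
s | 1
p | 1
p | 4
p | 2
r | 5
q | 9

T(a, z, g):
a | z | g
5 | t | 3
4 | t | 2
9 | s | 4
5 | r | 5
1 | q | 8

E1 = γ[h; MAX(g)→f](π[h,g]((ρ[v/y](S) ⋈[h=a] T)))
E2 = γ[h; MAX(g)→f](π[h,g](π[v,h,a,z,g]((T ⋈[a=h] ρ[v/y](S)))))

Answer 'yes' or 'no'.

E1 subexpression sizes:
  S → 6
  ρ[v/y](S) → 6
  T → 5
  (ρ[v/y](S) ⋈[h=a] T) → 6
  π[h,g]((ρ[v/y](S) ⋈[h=a] T)) → 6
  γ[h; MAX(g)→f](π[h,g]((ρ[v/y](S) ⋈[h=a] T))) → 4
E2 subexpression sizes:
  T → 5
  S → 6
  ρ[v/y](S) → 6
  (T ⋈[a=h] ρ[v/y](S)) → 6
  π[v,h,a,z,g]((T ⋈[a=h] ρ[v/y](S))) → 6
  π[h,g](π[v,h,a,z,g]((T ⋈[a=h] ρ[v/y](S)))) → 6
  γ[h; MAX(g)→f](π[h,g](π[v,h,a,z,g]((T ⋈[a=h] ρ[v/y](S))))) → 4

E1 and E2 produce the same multiset:
h | f
1 | 8
4 | 2
5 | 5
9 | 4

yes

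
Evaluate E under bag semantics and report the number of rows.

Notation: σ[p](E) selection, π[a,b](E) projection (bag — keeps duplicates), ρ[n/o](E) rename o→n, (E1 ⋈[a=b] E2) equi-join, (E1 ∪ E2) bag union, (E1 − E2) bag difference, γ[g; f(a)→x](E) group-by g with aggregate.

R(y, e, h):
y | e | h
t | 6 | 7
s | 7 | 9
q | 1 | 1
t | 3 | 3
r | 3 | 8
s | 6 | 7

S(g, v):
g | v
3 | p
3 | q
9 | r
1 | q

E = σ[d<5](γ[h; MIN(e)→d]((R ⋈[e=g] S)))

Stepwise |·|:
  R → 6
  S → 4
  (R ⋈[e=g] S) → 5
  γ[h; MIN(e)→d]((R ⋈[e=g] S)) → 3
  σ[d<5](γ[h; MIN(e)→d]((R ⋈[e=g] S))) → 3

|E| = 3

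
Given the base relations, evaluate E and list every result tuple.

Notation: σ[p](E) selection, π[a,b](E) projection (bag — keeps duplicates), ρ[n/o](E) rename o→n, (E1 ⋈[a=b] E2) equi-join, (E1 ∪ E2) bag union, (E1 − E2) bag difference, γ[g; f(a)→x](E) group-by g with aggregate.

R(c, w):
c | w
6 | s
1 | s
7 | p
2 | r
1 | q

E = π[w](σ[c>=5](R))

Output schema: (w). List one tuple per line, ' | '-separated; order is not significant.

Row counts bottom-up:
  R → 5
  σ[c>=5](R) → 2
  π[w](σ[c>=5](R)) → 2

== RESULT ==
w
p
s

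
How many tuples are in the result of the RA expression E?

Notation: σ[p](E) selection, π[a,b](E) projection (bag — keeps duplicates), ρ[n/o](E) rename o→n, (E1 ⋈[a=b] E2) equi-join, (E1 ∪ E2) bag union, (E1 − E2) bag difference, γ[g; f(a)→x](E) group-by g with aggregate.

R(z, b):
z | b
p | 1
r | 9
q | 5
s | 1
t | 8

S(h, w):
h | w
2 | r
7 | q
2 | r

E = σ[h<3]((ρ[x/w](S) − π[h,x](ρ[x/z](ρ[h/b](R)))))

Row counts bottom-up:
  S → 3
  ρ[x/w](S) → 3
  R → 5
  ρ[h/b](R) → 5
  ρ[x/z](ρ[h/b](R)) → 5
  π[h,x](ρ[x/z](ρ[h/b](R))) → 5
  (ρ[x/w](S) − π[h,x](ρ[x/z](ρ[h/b](R)))) → 3
  σ[h<3]((ρ[x/w](S) − π[h,x](ρ[x/z](ρ[h/b](R))))) → 2

|E| = 2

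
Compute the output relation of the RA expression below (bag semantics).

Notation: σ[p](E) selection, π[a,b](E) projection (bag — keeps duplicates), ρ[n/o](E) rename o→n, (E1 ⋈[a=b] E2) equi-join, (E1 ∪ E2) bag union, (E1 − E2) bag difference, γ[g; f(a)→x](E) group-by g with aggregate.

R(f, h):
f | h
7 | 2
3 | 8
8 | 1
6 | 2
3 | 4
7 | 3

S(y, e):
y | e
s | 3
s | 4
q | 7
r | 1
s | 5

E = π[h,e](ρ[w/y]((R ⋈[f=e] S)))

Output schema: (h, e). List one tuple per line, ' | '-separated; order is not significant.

Stepwise |·|:
  R → 6
  S → 5
  (R ⋈[f=e] S) → 4
  ρ[w/y]((R ⋈[f=e] S)) → 4
  π[h,e](ρ[w/y]((R ⋈[f=e] S))) → 4

== RESULT ==
h | e
2 | 7
3 | 7
4 | 3
8 | 3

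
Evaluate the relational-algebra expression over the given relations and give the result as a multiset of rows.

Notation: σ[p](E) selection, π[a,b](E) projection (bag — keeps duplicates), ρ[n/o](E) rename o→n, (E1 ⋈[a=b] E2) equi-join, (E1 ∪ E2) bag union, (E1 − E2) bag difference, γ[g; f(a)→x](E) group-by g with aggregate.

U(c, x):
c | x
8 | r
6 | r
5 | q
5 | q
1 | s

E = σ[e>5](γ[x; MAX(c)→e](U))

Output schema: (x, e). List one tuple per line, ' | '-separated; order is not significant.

Per-node cardinality:
  U → 5
  γ[x; MAX(c)→e](U) → 3
  σ[e>5](γ[x; MAX(c)→e](U)) → 1

== RESULT ==
x | e
r | 8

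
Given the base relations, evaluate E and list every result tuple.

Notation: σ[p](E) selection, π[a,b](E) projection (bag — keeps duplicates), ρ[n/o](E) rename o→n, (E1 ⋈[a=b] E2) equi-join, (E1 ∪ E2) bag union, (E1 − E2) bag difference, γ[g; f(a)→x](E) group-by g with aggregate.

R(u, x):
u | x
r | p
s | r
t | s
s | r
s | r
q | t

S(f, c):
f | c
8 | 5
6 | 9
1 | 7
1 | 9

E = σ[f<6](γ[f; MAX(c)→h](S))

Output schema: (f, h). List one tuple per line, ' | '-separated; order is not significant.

Row counts bottom-up:
  S → 4
  γ[f; MAX(c)→h](S) → 3
  σ[f<6](γ[f; MAX(c)→h](S)) → 1

== RESULT ==
f | h
1 | 9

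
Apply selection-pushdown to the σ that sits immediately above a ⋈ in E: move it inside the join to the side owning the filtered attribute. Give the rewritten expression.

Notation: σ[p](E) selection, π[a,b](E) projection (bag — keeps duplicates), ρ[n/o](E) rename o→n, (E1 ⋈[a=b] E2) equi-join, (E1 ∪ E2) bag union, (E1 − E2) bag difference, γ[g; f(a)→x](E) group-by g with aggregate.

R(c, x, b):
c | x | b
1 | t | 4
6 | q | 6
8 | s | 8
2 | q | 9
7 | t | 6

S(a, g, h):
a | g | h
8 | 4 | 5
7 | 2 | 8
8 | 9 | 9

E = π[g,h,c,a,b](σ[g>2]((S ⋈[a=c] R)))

σ filters on g, owned by the left side.
E' = π[g,h,c,a,b]((σ[g>2](S) ⋈[a=c] R))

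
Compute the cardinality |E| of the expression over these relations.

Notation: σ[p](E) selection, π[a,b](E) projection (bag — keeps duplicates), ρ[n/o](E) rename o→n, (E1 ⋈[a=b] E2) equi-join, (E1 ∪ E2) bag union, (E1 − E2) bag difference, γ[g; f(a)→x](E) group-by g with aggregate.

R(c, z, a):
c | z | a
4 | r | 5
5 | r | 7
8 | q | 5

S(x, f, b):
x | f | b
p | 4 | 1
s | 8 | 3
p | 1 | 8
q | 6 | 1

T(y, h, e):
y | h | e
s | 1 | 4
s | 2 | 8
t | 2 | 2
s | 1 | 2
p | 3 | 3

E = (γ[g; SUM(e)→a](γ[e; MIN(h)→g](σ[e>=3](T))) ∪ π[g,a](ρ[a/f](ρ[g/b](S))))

Stepwise |·|:
  T → 5
  σ[e>=3](T) → 3
  γ[e; MIN(h)→g](σ[e>=3](T)) → 3
  γ[g; SUM(e)→a](γ[e; MIN(h)→g](σ[e>=3](T))) → 3
  S → 4
  ρ[g/b](S) → 4
  ρ[a/f](ρ[g/b](S)) → 4
  π[g,a](ρ[a/f](ρ[g/b](S))) → 4
  (γ[g; SUM(e)→a](γ[e; MIN(h)→g](σ[e>=3](T))) ∪ π[g,a](ρ[a/f](ρ[g/b](S)))) → 7

|E| = 7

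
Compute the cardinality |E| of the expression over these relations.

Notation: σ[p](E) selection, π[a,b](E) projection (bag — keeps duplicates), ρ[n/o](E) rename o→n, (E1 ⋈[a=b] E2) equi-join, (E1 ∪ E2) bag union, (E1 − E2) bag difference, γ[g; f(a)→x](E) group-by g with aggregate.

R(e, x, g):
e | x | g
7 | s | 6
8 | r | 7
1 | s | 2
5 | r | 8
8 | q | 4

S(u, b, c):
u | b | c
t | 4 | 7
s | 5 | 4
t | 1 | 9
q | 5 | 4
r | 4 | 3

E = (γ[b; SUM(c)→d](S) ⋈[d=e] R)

Per-node cardinality:
  S → 5
  γ[b; SUM(c)→d](S) → 3
  R → 5
  (γ[b; SUM(c)→d](S) ⋈[d=e] R) → 2

|E| = 2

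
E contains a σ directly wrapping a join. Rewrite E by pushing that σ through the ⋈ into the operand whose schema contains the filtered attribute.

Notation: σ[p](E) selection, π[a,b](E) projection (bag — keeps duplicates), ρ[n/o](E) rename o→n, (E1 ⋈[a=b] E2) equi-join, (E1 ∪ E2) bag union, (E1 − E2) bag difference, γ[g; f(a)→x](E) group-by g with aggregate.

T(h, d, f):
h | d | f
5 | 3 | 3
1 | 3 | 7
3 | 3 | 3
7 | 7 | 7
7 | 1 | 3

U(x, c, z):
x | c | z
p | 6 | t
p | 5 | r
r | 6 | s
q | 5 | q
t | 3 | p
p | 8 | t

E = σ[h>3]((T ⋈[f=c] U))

σ filters on h, owned by the left side.
E' = (σ[h>3](T) ⋈[f=c] U)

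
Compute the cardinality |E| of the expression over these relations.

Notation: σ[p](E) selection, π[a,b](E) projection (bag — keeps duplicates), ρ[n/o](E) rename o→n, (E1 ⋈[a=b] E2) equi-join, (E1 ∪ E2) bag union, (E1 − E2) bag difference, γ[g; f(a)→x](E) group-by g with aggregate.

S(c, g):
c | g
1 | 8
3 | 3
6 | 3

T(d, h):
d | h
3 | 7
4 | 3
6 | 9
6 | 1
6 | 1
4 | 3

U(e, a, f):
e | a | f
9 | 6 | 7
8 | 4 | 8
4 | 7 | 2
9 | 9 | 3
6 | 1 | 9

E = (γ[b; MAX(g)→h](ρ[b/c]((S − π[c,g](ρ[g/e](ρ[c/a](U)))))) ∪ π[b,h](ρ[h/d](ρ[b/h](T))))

Subexpression sizes:
  S → 3
  U → 5
  ρ[c/a](U) → 5
  ρ[g/e](ρ[c/a](U)) → 5
  π[c,g](ρ[g/e](ρ[c/a](U))) → 5
  (S − π[c,g](ρ[g/e](ρ[c/a](U)))) → 3
  ρ[b/c]((S − π[c,g](ρ[g/e](ρ[c/a](U))))) → 3
  γ[b; MAX(g)→h](ρ[b/c]((S − π[c,g](ρ[g/e](ρ[c/a](U)))))) → 3
  T → 6
  ρ[b/h](T) → 6
  ρ[h/d](ρ[b/h](T)) → 6
  π[b,h](ρ[h/d](ρ[b/h](T))) → 6
  (γ[b; MAX(g)→h](ρ[b/c]((S − π[c,g](ρ[g/e](ρ[c/a](U)))))) ∪ π[b,h](ρ[h/d](ρ[b/h](T)))) → 9

|E| = 9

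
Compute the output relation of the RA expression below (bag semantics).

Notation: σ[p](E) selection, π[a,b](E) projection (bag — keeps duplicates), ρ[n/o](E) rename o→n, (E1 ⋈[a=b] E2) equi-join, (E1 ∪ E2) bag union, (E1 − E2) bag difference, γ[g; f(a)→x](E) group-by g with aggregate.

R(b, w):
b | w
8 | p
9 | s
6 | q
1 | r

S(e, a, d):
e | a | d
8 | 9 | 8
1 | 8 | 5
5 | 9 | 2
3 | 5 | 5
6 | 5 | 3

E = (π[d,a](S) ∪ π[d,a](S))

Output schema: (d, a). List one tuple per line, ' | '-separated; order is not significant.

Per-node cardinality:
  S → 5
  π[d,a](S) → 5
  S → 5
  π[d,a](S) → 5
  (π[d,a](S) ∪ π[d,a](S)) → 10

== RESULT ==
d | a
2 | 9
2 | 9
3 | 5
3 | 5
5 | 5
5 | 5
5 | 8
5 | 8
8 | 9
8 | 9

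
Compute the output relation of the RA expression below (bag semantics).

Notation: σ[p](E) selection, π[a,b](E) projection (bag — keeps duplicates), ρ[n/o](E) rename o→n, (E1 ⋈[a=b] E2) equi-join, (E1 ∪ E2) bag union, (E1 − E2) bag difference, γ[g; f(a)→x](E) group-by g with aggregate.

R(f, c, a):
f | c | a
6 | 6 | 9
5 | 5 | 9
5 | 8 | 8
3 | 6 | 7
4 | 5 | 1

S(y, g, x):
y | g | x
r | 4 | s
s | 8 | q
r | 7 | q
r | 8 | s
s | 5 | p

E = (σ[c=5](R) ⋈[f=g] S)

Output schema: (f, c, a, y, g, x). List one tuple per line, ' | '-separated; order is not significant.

Subexpression sizes:
  R → 5
  σ[c=5](R) → 2
  S → 5
  (σ[c=5](R) ⋈[f=g] S) → 2

== RESULT ==
f | c | a | y | g | x
4 | 5 | 1 | r | 4 | s
5 | 5 | 9 | s | 5 | p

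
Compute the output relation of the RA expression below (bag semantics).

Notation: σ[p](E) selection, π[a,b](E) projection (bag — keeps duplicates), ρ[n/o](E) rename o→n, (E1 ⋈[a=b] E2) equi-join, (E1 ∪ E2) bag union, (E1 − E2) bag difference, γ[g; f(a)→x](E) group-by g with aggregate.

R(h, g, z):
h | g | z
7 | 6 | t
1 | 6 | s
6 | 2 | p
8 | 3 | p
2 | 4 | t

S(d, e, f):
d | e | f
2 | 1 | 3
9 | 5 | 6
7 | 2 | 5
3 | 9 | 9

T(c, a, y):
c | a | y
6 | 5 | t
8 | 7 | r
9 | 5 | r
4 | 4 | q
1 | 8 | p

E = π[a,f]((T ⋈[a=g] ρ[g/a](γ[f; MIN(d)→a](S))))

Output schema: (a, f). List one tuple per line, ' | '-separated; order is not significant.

Subexpression sizes:
  T → 5
  S → 4
  γ[f; MIN(d)→a](S) → 4
  ρ[g/a](γ[f; MIN(d)→a](S)) → 4
  (T ⋈[a=g] ρ[g/a](γ[f; MIN(d)→a](S))) → 1
  π[a,f]((T ⋈[a=g] ρ[g/a](γ[f; MIN(d)→a](S)))) → 1

== RESULT ==
a | f
7 | 5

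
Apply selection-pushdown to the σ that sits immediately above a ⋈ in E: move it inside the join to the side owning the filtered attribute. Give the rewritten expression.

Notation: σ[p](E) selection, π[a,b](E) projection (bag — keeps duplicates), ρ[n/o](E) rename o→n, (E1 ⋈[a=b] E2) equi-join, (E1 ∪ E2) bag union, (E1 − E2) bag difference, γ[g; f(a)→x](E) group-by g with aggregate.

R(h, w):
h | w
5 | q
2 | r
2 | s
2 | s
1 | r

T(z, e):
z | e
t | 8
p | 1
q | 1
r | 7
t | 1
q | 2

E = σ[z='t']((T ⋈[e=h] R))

σ filters on z, owned by the left side.
E' = (σ[z='t'](T) ⋈[e=h] R)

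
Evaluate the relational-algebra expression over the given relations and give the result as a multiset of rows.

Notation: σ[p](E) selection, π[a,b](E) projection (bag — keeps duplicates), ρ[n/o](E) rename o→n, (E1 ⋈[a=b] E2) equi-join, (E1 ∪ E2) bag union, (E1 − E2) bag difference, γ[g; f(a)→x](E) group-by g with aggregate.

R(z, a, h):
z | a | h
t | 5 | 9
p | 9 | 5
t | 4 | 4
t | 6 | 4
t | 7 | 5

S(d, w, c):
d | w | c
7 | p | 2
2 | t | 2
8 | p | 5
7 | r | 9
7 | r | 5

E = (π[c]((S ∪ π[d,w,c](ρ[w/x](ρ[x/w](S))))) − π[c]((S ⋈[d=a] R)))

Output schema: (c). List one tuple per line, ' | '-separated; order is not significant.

Subexpression sizes:
  S → 5
  S → 5
  ρ[x/w](S) → 5
  ρ[w/x](ρ[x/w](S)) → 5
  π[d,w,c](ρ[w/x](ρ[x/w](S))) → 5
  (S ∪ π[d,w,c](ρ[w/x](ρ[x/w](S)))) → 10
  π[c]((S ∪ π[d,w,c](ρ[w/x](ρ[x/w](S))))) → 10
  S → 5
  R → 5
  (S ⋈[d=a] R) → 3
  π[c]((S ⋈[d=a] R)) → 3
  (π[c]((S ∪ π[d,w,c](ρ[w/x](ρ[x/w](S))))) − π[c]((S ⋈[d=a] R))) → 7

== RESULT ==
c
2
2
2
5
5
5
9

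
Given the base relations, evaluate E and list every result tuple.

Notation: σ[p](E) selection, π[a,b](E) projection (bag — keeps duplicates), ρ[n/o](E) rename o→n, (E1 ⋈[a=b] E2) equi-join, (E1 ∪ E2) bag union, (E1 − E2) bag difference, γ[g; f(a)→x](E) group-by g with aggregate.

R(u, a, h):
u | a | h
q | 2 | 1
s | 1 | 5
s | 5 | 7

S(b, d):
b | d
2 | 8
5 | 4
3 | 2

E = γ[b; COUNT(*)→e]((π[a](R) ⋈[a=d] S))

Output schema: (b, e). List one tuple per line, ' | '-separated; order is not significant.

Stepwise |·|:
  R → 3
  π[a](R) → 3
  S → 3
  (π[a](R) ⋈[a=d] S) → 1
  γ[b; COUNT(*)→e]((π[a](R) ⋈[a=d] S)) → 1

== RESULT ==
b | e
3 | 1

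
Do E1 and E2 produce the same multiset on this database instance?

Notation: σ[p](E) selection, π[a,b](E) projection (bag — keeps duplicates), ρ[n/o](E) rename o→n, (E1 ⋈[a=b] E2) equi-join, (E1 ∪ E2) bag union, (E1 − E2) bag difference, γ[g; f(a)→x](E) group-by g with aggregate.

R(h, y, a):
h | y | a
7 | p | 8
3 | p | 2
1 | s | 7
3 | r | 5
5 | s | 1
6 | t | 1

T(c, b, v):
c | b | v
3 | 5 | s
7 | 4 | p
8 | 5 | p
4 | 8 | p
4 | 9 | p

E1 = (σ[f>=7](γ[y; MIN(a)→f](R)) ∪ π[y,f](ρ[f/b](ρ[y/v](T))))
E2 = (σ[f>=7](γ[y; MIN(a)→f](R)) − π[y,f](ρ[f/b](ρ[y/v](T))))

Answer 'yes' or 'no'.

E1 subexpression sizes:
  R → 6
  γ[y; MIN(a)→f](R) → 4
  σ[f>=7](γ[y; MIN(a)→f](R)) → 0
  T → 5
  ρ[y/v](T) → 5
  ρ[f/b](ρ[y/v](T)) → 5
  π[y,f](ρ[f/b](ρ[y/v](T))) → 5
  (σ[f>=7](γ[y; MIN(a)→f](R)) ∪ π[y,f](ρ[f/b](ρ[y/v](T)))) → 5
E2 subexpression sizes:
  R → 6
  γ[y; MIN(a)→f](R) → 4
  σ[f>=7](γ[y; MIN(a)→f](R)) → 0
  T → 5
  ρ[y/v](T) → 5
  ρ[f/b](ρ[y/v](T)) → 5
  π[y,f](ρ[f/b](ρ[y/v](T))) → 5
  (σ[f>=7](γ[y; MIN(a)→f](R)) − π[y,f](ρ[f/b](ρ[y/v](T)))) → 0

E1 result:
y | f
p | 4
p | 5
p | 8
p | 9
s | 5
E2 result:
y | f
(0 rows)
Witness: ('p', 5) appears 1× in E1 but 0× in E2.

no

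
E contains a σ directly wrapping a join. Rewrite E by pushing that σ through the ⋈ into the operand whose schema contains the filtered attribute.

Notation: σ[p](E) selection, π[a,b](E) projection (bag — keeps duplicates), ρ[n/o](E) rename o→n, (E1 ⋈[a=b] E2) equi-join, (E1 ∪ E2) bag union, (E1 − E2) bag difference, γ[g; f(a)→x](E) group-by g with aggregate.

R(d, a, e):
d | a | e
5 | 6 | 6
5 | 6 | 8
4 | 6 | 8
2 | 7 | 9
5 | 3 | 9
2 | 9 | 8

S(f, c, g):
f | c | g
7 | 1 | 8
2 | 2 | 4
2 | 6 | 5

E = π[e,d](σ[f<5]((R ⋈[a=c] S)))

σ filters on f, owned by the right side.
E' = π[e,d]((R ⋈[a=c] σ[f<5](S)))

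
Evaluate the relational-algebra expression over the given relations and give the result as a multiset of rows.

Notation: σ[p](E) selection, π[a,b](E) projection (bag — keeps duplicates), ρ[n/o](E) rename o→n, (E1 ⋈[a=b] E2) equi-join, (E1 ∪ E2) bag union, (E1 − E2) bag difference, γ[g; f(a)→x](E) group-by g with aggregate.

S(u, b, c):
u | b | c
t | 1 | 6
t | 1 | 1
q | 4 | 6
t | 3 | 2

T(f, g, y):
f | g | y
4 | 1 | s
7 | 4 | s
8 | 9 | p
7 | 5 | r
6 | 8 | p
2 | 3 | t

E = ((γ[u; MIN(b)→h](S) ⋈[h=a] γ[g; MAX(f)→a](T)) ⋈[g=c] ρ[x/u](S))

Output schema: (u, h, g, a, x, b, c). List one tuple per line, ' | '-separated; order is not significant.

Row counts bottom-up:
  S → 4
  γ[u; MIN(b)→h](S) → 2
  T → 6
  γ[g; MAX(f)→a](T) → 6
  (γ[u; MIN(b)→h](S) ⋈[h=a] γ[g; MAX(f)→a](T)) → 1
  S → 4
  ρ[x/u](S) → 4
  ((γ[u; MIN(b)→h](S) ⋈[h=a] γ[g; MAX(f)→a](T)) ⋈[g=c] ρ[x/u](S)) → 1

== RESULT ==
u | h | g | a | x | b | c
q | 4 | 1 | 4 | t | 1 | 1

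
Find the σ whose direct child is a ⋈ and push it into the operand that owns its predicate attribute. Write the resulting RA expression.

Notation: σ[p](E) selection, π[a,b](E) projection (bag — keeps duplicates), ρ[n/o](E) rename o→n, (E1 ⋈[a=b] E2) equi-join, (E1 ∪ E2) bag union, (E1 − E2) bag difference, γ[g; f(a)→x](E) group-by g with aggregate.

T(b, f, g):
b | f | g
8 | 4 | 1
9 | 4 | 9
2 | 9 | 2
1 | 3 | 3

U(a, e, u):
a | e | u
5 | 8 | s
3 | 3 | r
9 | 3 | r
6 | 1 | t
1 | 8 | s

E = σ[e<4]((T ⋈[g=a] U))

σ filters on e, owned by the right side.
E' = (T ⋈[g=a] σ[e<4](U))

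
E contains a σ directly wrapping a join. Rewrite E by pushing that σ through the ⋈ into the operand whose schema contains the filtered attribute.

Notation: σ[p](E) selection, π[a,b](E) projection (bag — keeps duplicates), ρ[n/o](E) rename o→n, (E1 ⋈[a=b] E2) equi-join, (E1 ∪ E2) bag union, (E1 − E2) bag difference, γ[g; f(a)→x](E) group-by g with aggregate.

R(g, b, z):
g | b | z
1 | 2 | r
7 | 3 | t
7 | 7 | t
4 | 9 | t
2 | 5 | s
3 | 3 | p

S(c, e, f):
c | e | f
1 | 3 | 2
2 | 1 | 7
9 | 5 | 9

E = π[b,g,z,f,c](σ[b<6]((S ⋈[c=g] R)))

σ filters on b, owned by the right side.
E' = π[b,g,z,f,c]((S ⋈[c=g] σ[b<6](R)))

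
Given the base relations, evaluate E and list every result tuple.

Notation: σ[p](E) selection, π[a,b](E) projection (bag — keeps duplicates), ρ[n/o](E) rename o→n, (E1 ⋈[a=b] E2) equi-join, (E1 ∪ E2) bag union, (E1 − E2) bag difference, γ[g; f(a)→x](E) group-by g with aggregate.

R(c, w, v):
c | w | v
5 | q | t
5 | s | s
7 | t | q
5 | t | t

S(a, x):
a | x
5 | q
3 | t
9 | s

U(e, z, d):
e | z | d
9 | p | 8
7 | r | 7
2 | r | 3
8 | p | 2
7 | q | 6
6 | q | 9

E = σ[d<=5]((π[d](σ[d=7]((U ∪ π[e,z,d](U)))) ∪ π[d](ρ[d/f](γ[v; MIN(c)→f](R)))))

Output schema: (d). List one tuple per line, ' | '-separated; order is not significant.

Subexpression sizes:
  U → 6
  U → 6
  π[e,z,d](U) → 6
  (U ∪ π[e,z,d](U)) → 12
  σ[d=7]((U ∪ π[e,z,d](U))) → 2
  π[d](σ[d=7]((U ∪ π[e,z,d](U)))) → 2
  R → 4
  γ[v; MIN(c)→f](R) → 3
  ρ[d/f](γ[v; MIN(c)→f](R)) → 3
  π[d](ρ[d/f](γ[v; MIN(c)→f](R))) → 3
  (π[d](σ[d=7]((U ∪ π[e,z,d](U)))) ∪ π[d](ρ[d/f](γ[v; MIN(c)→f](R)))) → 5
  σ[d<=5]((π[d](σ[d=7]((U ∪ π[e,z,d](U)))) ∪ π[d](ρ[d/f](γ[v; MIN(c)→f](R))))) → 2

== RESULT ==
d
5
5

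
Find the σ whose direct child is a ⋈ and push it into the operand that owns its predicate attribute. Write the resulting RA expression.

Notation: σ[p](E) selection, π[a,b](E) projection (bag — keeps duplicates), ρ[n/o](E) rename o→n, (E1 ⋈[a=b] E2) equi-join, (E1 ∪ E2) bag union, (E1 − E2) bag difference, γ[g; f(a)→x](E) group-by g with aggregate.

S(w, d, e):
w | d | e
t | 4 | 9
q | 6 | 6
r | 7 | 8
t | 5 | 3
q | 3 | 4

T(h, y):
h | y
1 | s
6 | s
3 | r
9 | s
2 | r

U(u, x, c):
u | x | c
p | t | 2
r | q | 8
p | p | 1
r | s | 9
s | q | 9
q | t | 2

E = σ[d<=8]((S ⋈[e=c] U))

σ filters on d, owned by the left side.
E' = (σ[d<=8](S) ⋈[e=c] U)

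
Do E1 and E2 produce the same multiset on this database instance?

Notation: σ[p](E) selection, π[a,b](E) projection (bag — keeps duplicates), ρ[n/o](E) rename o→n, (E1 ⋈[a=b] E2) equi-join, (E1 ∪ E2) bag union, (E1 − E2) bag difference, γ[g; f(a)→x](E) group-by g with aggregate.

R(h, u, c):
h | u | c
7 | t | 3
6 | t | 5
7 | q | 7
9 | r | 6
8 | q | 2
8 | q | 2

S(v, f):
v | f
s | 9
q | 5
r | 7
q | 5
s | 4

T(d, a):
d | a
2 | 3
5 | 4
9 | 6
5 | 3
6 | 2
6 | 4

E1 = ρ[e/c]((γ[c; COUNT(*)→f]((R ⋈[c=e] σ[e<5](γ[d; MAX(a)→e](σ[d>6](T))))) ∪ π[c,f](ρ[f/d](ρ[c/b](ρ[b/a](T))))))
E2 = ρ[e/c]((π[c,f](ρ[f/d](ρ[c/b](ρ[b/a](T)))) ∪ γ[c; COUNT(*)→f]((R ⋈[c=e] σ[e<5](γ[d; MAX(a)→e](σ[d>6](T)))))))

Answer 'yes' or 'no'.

E1 per-node cardinality:
  R → 6
  T → 6
  σ[d>6](T) → 1
  γ[d; MAX(a)→e](σ[d>6](T)) → 1
  σ[e<5](γ[d; MAX(a)→e](σ[d>6](T))) → 0
  (R ⋈[c=e] σ[e<5](γ[d; MAX(a)→e](σ[d>6](T)))) → 0
  γ[c; COUNT(*)→f]((R ⋈[c=e] σ[e<5](γ[d; MAX(a)→e](σ[d>6](T))))) → 0
  T → 6
  ρ[b/a](T) → 6
  ρ[c/b](ρ[b/a](T)) → 6
  ρ[f/d](ρ[c/b](ρ[b/a](T))) → 6
  π[c,f](ρ[f/d](ρ[c/b](ρ[b/a](T)))) → 6
  (γ[c; COUNT(*)→f]((R ⋈[c=e] σ[e<5](γ[d; MAX(a)→e](σ[d>6](T))))) ∪ π[c,f](ρ[f/d](ρ[c/b](ρ[b/a](T))))) → 6
  ρ[e/c]((γ[c; COUNT(*)→f]((R ⋈[c=e] σ[e<5](γ[d; MAX(a)→e](σ[d>6](T))))) ∪ π[c,f](ρ[f/d](ρ[c/b](ρ[b/a](T)))))) → 6
E2 per-node cardinality:
  T → 6
  ρ[b/a](T) → 6
  ρ[c/b](ρ[b/a](T)) → 6
  ρ[f/d](ρ[c/b](ρ[b/a](T))) → 6
  π[c,f](ρ[f/d](ρ[c/b](ρ[b/a](T)))) → 6
  R → 6
  T → 6
  σ[d>6](T) → 1
  γ[d; MAX(a)→e](σ[d>6](T)) → 1
  σ[e<5](γ[d; MAX(a)→e](σ[d>6](T))) → 0
  (R ⋈[c=e] σ[e<5](γ[d; MAX(a)→e](σ[d>6](T)))) → 0
  γ[c; COUNT(*)→f]((R ⋈[c=e] σ[e<5](γ[d; MAX(a)→e](σ[d>6](T))))) → 0
  (π[c,f](ρ[f/d](ρ[c/b](ρ[b/a](T)))) ∪ γ[c; COUNT(*)→f]((R ⋈[c=e] σ[e<5](γ[d; MAX(a)→e](σ[d>6](T)))))) → 6
  ρ[e/c]((π[c,f](ρ[f/d](ρ[c/b](ρ[b/a](T)))) ∪ γ[c; COUNT(*)→f]((R ⋈[c=e] σ[e<5](γ[d; MAX(a)→e](σ[d>6](T))))))) → 6

E1 and E2 produce the same multiset:
e | f
2 | 6
3 | 2
3 | 5
4 | 5
4 | 6
6 | 9

yes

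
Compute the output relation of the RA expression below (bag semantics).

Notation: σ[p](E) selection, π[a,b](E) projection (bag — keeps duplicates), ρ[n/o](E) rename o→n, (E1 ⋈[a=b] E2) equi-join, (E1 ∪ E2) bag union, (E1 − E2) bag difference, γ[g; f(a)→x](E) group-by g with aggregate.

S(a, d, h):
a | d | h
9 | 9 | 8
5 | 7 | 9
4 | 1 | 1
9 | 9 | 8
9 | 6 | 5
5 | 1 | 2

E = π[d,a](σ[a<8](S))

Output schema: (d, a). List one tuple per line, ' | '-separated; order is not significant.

Per-node cardinality:
  S → 6
  σ[a<8](S) → 3
  π[d,a](σ[a<8](S)) → 3

== RESULT ==
d | a
1 | 4
1 | 5
7 | 5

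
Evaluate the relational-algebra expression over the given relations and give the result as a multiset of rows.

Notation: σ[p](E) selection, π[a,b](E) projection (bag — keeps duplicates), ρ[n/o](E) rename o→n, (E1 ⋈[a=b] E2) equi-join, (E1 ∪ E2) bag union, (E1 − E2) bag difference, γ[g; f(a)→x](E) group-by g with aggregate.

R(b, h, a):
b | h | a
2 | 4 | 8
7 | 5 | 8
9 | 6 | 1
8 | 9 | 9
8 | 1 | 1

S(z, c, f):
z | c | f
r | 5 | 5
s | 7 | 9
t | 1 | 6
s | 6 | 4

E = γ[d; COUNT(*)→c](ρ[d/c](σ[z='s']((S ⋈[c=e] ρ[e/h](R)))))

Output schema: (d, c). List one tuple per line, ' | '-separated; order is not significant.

Per-node cardinality:
  S → 4
  R → 5
  ρ[e/h](R) → 5
  (S ⋈[c=e] ρ[e/h](R)) → 3
  σ[z='s']((S ⋈[c=e] ρ[e/h](R))) → 1
  ρ[d/c](σ[z='s']((S ⋈[c=e] ρ[e/h](R)))) → 1
  γ[d; COUNT(*)→c](ρ[d/c](σ[z='s']((S ⋈[c=e] ρ[e/h](R))))) → 1

== RESULT ==
d | c
6 | 1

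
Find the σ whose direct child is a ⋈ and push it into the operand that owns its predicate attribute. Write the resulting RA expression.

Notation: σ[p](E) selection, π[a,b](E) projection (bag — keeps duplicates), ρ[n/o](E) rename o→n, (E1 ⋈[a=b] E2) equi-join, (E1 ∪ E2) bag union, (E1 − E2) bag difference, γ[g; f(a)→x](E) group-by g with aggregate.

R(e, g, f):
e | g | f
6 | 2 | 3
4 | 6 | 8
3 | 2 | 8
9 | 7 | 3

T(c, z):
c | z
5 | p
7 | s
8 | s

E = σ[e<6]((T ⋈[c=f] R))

σ filters on e, owned by the right side.
E' = (T ⋈[c=f] σ[e<6](R))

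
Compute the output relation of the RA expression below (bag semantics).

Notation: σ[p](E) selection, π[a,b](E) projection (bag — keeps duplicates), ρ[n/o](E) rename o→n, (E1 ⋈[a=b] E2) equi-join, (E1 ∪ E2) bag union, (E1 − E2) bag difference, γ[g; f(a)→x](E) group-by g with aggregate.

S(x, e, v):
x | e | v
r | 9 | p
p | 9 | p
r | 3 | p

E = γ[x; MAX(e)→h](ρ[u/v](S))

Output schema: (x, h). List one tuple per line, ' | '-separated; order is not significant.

Stepwise |·|:
  S → 3
  ρ[u/v](S) → 3
  γ[x; MAX(e)→h](ρ[u/v](S)) → 2

== RESULT ==
x | h
p | 9
r | 9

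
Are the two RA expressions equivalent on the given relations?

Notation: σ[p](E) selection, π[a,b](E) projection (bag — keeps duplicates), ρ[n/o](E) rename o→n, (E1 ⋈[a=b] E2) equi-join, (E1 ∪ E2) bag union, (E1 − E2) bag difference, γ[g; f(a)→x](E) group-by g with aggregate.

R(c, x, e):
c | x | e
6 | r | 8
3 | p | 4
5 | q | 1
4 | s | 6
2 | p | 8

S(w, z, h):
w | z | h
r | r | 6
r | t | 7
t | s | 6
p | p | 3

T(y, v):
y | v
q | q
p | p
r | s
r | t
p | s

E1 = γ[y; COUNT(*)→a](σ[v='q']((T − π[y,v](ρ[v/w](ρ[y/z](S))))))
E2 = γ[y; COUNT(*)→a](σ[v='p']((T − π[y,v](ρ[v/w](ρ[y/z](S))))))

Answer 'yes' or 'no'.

E1 row counts bottom-up:
  T → 5
  S → 4
  ρ[y/z](S) → 4
  ρ[v/w](ρ[y/z](S)) → 4
  π[y,v](ρ[v/w](ρ[y/z](S))) → 4
  (T − π[y,v](ρ[v/w](ρ[y/z](S)))) → 4
  σ[v='q']((T − π[y,v](ρ[v/w](ρ[y/z](S))))) → 1
  γ[y; COUNT(*)→a](σ[v='q']((T − π[y,v](ρ[v/w](ρ[y/z](S)))))) → 1
E2 row counts bottom-up:
  T → 5
  S → 4
  ρ[y/z](S) → 4
  ρ[v/w](ρ[y/z](S)) → 4
  π[y,v](ρ[v/w](ρ[y/z](S))) → 4
  (T − π[y,v](ρ[v/w](ρ[y/z](S)))) → 4
  σ[v='p']((T − π[y,v](ρ[v/w](ρ[y/z](S))))) → 0
  γ[y; COUNT(*)→a](σ[v='p']((T − π[y,v](ρ[v/w](ρ[y/z](S)))))) → 0

E1 result:
y | a
q | 1
E2 result:
y | a
(0 rows)
Witness: ('q', 1) appears 1× in E1 but 0× in E2.

no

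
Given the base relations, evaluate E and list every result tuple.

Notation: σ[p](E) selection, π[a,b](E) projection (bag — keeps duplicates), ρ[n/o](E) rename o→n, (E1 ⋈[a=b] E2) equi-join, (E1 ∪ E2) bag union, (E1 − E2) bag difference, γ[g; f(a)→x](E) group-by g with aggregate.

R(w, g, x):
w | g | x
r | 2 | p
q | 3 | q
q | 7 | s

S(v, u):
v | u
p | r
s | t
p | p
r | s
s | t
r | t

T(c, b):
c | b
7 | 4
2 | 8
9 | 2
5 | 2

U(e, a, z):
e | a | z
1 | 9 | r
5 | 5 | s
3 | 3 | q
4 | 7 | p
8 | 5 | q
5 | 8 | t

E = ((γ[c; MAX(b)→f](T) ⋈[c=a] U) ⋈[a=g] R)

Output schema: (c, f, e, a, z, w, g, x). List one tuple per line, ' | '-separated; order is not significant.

Stepwise |·|:
  T → 4
  γ[c; MAX(b)→f](T) → 4
  U → 6
  (γ[c; MAX(b)→f](T) ⋈[c=a] U) → 4
  R → 3
  ((γ[c; MAX(b)→f](T) ⋈[c=a] U) ⋈[a=g] R) → 1

== RESULT ==
c | f | e | a | z | w | g | x
7 | 4 | 4 | 7 | p | q | 7 | s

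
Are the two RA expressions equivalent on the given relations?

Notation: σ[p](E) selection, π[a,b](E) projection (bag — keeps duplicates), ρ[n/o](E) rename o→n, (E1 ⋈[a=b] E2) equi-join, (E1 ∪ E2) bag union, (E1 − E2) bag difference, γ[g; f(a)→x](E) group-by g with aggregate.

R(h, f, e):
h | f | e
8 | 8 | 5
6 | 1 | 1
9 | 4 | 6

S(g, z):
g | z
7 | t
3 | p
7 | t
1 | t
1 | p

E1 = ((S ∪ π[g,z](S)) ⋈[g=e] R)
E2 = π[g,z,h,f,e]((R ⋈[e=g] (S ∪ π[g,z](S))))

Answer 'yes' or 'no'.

E1 subexpression sizes:
  S → 5
  S → 5
  π[g,z](S) → 5
  (S ∪ π[g,z](S)) → 10
  R → 3
  ((S ∪ π[g,z](S)) ⋈[g=e] R) → 4
E2 subexpression sizes:
  R → 3
  S → 5
  S → 5
  π[g,z](S) → 5
  (S ∪ π[g,z](S)) → 10
  (R ⋈[e=g] (S ∪ π[g,z](S))) → 4
  π[g,z,h,f,e]((R ⋈[e=g] (S ∪ π[g,z](S)))) → 4

E1 and E2 produce the same multiset:
g | z | h | f | e
1 | p | 6 | 1 | 1
1 | p | 6 | 1 | 1
1 | t | 6 | 1 | 1
1 | t | 6 | 1 | 1

yes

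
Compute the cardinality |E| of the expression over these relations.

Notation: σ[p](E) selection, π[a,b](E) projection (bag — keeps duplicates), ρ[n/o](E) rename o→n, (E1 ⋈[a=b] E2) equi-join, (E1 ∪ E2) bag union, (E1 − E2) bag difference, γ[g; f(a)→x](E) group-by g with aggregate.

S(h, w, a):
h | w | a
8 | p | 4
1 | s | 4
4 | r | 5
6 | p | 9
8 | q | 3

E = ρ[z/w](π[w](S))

Stepwise |·|:
  S → 5
  π[w](S) → 5
  ρ[z/w](π[w](S)) → 5

|E| = 5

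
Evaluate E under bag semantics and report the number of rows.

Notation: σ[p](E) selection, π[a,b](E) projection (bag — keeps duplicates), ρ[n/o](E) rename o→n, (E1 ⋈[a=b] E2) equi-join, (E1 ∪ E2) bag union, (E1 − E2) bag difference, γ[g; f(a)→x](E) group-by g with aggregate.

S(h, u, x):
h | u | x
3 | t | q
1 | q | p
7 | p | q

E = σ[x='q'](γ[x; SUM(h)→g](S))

Stepwise |·|:
  S → 3
  γ[x; SUM(h)→g](S) → 2
  σ[x='q'](γ[x; SUM(h)→g](S)) → 1

|E| = 1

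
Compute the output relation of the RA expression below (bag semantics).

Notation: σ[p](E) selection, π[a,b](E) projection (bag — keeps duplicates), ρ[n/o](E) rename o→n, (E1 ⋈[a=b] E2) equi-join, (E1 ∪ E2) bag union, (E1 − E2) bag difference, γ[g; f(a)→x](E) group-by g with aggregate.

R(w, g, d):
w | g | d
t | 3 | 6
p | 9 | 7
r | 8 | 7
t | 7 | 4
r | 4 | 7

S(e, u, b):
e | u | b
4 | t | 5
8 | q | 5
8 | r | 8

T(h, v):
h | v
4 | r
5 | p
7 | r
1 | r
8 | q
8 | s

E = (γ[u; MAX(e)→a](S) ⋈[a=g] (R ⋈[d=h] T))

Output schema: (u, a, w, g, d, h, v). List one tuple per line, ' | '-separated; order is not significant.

Subexpression sizes:
  S → 3
  γ[u; MAX(e)→a](S) → 3
  R → 5
  T → 6
  (R ⋈[d=h] T) → 4
  (γ[u; MAX(e)→a](S) ⋈[a=g] (R ⋈[d=h] T)) → 3

== RESULT ==
u | a | w | g | d | h | v
q | 8 | r | 8 | 7 | 7 | r
r | 8 | r | 8 | 7 | 7 | r
t | 4 | r | 4 | 7 | 7 | r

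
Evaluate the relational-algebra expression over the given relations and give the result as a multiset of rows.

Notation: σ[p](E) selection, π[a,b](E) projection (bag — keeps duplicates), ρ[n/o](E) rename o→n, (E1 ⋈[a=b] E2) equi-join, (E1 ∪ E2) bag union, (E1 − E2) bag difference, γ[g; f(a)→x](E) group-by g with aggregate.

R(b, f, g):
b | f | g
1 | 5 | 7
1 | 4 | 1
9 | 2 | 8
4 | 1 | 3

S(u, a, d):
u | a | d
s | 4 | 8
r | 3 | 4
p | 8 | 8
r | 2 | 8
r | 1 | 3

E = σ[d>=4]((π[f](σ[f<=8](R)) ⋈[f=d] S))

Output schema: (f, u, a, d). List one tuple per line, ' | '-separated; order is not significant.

Stepwise |·|:
  R → 4
  σ[f<=8](R) → 4
  π[f](σ[f<=8](R)) → 4
  S → 5
  (π[f](σ[f<=8](R)) ⋈[f=d] S) → 1
  σ[d>=4]((π[f](σ[f<=8](R)) ⋈[f=d] S)) → 1

== RESULT ==
f | u | a | d
4 | r | 3 | 4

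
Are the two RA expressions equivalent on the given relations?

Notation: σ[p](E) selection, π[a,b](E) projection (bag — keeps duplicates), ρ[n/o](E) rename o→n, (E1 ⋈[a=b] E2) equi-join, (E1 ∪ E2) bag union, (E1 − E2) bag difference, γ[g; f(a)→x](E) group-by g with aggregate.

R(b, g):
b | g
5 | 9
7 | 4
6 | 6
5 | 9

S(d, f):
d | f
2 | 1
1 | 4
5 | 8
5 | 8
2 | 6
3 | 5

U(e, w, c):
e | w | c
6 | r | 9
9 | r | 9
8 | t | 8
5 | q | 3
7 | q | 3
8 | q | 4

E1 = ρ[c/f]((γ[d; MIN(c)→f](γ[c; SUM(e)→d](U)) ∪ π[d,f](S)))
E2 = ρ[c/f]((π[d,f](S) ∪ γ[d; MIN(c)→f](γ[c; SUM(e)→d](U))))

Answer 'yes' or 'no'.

E1 subexpression sizes:
  U → 6
  γ[c; SUM(e)→d](U) → 4
  γ[d; MIN(c)→f](γ[c; SUM(e)→d](U)) → 3
  S → 6
  π[d,f](S) → 6
  (γ[d; MIN(c)→f](γ[c; SUM(e)→d](U)) ∪ π[d,f](S)) → 9
  ρ[c/f]((γ[d; MIN(c)→f](γ[c; SUM(e)→d](U)) ∪ π[d,f](S))) → 9
E2 subexpression sizes:
  S → 6
  π[d,f](S) → 6
  U → 6
  γ[c; SUM(e)→d](U) → 4
  γ[d; MIN(c)→f](γ[c; SUM(e)→d](U)) → 3
  (π[d,f](S) ∪ γ[d; MIN(c)→f](γ[c; SUM(e)→d](U))) → 9
  ρ[c/f]((π[d,f](S) ∪ γ[d; MIN(c)→f](γ[c; SUM(e)→d](U)))) → 9

E1 and E2 produce the same multiset:
d | c
1 | 4
2 | 1
2 | 6
3 | 5
5 | 8
5 | 8
8 | 4
12 | 3
15 | 9

yes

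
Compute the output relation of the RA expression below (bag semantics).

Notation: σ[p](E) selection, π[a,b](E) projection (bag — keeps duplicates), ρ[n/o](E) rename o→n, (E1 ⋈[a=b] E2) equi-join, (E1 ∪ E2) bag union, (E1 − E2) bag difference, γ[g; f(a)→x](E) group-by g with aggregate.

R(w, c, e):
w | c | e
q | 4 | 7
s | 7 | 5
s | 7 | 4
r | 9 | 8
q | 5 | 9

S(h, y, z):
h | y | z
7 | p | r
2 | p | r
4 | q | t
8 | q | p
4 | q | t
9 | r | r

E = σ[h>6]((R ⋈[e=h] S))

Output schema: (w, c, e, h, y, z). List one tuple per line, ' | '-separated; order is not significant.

Subexpression sizes:
  R → 5
  S → 6
  (R ⋈[e=h] S) → 5
  σ[h>6]((R ⋈[e=h] S)) → 3

== RESULT ==
w | c | e | h | y | z
q | 4 | 7 | 7 | p | r
q | 5 | 9 | 9 | r | r
r | 9 | 8 | 8 | q | p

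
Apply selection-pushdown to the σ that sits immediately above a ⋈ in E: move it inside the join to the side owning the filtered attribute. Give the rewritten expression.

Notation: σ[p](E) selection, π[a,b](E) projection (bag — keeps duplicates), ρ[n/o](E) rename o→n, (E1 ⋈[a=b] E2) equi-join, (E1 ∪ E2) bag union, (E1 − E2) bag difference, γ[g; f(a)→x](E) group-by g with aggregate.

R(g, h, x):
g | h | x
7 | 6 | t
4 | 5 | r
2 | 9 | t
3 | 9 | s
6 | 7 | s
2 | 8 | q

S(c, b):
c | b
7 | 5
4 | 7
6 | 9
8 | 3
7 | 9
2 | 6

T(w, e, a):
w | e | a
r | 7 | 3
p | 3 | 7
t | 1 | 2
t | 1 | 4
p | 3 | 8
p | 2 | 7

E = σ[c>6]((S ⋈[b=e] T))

σ filters on c, owned by the left side.
E' = (σ[c>6](S) ⋈[b=e] T)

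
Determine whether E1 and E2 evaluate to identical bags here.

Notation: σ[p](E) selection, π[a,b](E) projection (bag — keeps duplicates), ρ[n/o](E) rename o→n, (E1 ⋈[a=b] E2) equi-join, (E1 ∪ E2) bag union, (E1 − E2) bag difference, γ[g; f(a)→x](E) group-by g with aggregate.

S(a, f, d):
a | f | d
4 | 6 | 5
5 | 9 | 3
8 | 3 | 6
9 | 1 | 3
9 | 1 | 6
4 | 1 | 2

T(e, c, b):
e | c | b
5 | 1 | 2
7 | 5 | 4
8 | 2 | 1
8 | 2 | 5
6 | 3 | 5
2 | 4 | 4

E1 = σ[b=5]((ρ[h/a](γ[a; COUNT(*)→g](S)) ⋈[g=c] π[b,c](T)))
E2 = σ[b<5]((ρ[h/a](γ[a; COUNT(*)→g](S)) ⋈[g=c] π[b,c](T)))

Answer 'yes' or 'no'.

E1 row counts bottom-up:
  S → 6
  γ[a; COUNT(*)→g](S) → 4
  ρ[h/a](γ[a; COUNT(*)→g](S)) → 4
  T → 6
  π[b,c](T) → 6
  (ρ[h/a](γ[a; COUNT(*)→g](S)) ⋈[g=c] π[b,c](T)) → 6
  σ[b=5]((ρ[h/a](γ[a; COUNT(*)→g](S)) ⋈[g=c] π[b,c](T))) → 2
E2 row counts bottom-up:
  S → 6
  γ[a; COUNT(*)→g](S) → 4
  ρ[h/a](γ[a; COUNT(*)→g](S)) → 4
  T → 6
  π[b,c](T) → 6
  (ρ[h/a](γ[a; COUNT(*)→g](S)) ⋈[g=c] π[b,c](T)) → 6
  σ[b<5]((ρ[h/a](γ[a; COUNT(*)→g](S)) ⋈[g=c] π[b,c](T))) → 4

E1 result:
h | g | b | c
4 | 2 | 5 | 2
9 | 2 | 5 | 2
E2 result:
h | g | b | c
4 | 2 | 1 | 2
5 | 1 | 2 | 1
8 | 1 | 2 | 1
9 | 2 | 1 | 2
Witness: (9, 2, 5, 2) appears 1× in E1 but 0× in E2.

no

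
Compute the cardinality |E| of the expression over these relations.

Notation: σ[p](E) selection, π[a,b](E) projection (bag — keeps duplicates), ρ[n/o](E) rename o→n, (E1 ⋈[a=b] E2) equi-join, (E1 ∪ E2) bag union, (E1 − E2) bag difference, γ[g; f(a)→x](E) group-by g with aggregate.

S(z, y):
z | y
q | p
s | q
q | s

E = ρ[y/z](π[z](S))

Stepwise |·|:
  S → 3
  π[z](S) → 3
  ρ[y/z](π[z](S)) → 3

|E| = 3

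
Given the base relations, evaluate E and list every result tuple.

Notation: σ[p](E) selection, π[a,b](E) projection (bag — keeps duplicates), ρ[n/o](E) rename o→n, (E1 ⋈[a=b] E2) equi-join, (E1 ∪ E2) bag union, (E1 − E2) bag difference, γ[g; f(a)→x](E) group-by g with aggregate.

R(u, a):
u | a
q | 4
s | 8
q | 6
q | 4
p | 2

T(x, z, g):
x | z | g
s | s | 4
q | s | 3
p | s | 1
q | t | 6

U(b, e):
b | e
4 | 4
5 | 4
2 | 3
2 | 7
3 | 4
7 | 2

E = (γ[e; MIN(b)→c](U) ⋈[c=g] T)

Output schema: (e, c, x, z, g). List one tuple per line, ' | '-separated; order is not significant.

Subexpression sizes:
  U → 6
  γ[e; MIN(b)→c](U) → 4
  T → 4
  (γ[e; MIN(b)→c](U) ⋈[c=g] T) → 1

== RESULT ==
e | c | x | z | g
4 | 3 | q | s | 3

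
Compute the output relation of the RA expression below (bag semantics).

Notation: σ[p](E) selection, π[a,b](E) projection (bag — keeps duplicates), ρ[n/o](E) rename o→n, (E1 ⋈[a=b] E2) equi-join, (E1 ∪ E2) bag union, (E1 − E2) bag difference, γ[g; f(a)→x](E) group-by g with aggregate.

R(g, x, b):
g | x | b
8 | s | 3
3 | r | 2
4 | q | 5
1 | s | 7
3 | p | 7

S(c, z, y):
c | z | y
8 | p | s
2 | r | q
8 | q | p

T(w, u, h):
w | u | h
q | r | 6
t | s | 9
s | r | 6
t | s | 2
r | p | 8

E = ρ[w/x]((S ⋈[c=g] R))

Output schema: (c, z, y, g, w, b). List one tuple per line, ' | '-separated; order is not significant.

Row counts bottom-up:
  S → 3
  R → 5
  (S ⋈[c=g] R) → 2
  ρ[w/x]((S ⋈[c=g] R)) → 2

== RESULT ==
c | z | y | g | w | b
8 | p | s | 8 | s | 3
8 | q | p | 8 | s | 3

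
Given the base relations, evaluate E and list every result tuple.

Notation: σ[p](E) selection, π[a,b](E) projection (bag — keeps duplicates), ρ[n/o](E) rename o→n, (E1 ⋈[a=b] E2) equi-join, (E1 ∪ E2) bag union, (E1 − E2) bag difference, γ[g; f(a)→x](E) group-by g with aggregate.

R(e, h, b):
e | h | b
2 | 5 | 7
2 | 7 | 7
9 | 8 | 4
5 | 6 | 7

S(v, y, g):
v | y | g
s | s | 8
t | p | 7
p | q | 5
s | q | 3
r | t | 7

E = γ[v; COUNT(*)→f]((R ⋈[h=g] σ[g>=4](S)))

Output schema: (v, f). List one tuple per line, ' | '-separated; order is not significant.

Subexpression sizes:
  R → 4
  S → 5
  σ[g>=4](S) → 4
  (R ⋈[h=g] σ[g>=4](S)) → 4
  γ[v; COUNT(*)→f]((R ⋈[h=g] σ[g>=4](S))) → 4

== RESULT ==
v | f
p | 1
r | 1
s | 1
t | 1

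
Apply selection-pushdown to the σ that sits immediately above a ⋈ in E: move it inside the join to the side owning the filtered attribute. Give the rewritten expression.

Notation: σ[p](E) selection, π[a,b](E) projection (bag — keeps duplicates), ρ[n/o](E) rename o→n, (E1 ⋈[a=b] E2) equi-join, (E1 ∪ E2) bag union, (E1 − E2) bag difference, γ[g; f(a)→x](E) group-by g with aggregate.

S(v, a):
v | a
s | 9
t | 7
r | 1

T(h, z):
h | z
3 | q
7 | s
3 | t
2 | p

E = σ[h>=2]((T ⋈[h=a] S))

σ filters on h, owned by the left side.
E' = (σ[h>=2](T) ⋈[h=a] S)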